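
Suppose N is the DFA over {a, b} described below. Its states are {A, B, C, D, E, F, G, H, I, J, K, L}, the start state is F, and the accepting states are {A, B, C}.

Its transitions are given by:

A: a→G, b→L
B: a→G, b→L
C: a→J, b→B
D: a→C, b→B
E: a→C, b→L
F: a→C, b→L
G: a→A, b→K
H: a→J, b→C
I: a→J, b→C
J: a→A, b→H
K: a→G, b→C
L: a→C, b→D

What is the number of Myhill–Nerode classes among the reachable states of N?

States {E,I} cannot be reached from the start state, so discard them.
Initial partition by acceptance: {A,B,C} | {D,F,G,H,J,K,L}.
Refine {A,B,C} on symbol b: members go to different blocks, giving {A,B} and {C}.
Split {D,F,G,H,J,K,L} by δ(·,a) → {D,F,L} and {G,J} and {H,K}.
Split {D,F,L} by δ(·,b) → {F,L} and {D}.
On input b, block {F,L} splits into {F} and {L}.
Stable partition: {A,B} | {F} | {C} | {G,J} | {H,K} | {D} | {L} — 7 equivalence classes.

7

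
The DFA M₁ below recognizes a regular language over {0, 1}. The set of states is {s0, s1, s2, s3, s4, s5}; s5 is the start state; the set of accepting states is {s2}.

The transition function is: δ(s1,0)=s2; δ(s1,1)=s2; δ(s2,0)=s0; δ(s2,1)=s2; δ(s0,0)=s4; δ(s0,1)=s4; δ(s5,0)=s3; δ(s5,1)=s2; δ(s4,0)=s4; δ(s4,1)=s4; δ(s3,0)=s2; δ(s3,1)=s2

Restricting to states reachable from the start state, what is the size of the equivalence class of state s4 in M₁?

2

States {s1} cannot be reached from the start state, so discard them.
Initial partition by acceptance: {s2} | {s0,s3,s4,s5}.
Split {s0,s3,s4,s5} by δ(·,0) → {s0,s4,s5} and {s3}.
Split {s0,s4,s5} by δ(·,0) → {s0,s4} and {s5}.
Stable partition: {s2} | {s0,s4} | {s3} | {s5} — 4 equivalence classes.
State s4 belongs to the block {s0,s4}, which has 2 states.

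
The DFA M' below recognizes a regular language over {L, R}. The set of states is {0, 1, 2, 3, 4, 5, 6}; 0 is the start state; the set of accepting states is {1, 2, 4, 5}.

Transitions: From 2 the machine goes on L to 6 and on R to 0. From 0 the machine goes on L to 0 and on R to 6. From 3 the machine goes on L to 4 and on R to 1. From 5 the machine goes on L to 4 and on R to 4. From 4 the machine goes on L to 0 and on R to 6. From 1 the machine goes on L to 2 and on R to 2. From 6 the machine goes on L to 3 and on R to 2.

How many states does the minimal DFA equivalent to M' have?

States {5} cannot be reached from the start state, so discard them.
Start with accepting vs non-accepting: {1,2,4} | {0,3,6}.
Refine {1,2,4} on symbol L: members go to different blocks, giving {2,4} and {1}.
Split {0,3,6} by δ(·,L) → {0,6} and {3}.
Refine {0,6} on symbol L: members go to different blocks, giving {0} and {6}.
On input L, block {2,4} splits into {2} and {4}.
Stable partition: {2} | {0} | {1} | {3} | {6} | {4} — 6 equivalence classes.

6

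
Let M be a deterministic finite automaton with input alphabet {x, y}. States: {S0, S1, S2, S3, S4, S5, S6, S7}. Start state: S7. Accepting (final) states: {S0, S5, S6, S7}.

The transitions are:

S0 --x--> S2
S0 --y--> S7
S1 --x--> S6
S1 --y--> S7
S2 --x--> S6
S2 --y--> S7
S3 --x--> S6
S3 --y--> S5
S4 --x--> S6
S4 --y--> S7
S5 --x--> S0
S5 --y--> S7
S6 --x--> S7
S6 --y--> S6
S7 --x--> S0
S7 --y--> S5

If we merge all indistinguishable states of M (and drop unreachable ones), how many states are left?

States {S1,S3,S4} cannot be reached from the start state, so discard them.
P0 = {S0,S5,S6,S7} | {S2}.
Split {S0,S5,S6,S7} by δ(·,x) → {S5,S6,S7} and {S0}.
On input x, block {S5,S6,S7} splits into {S5,S7} and {S6}.
Stable partition: {S5,S7} | {S2} | {S0} | {S6} — 4 equivalence classes.

4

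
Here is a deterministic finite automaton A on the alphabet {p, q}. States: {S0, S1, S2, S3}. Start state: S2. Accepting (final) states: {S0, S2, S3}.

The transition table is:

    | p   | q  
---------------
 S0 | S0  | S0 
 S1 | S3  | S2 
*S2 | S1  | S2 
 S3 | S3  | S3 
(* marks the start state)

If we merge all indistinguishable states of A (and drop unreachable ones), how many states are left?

First remove the unreachable states {S0}; 3 states remain.
P0 = {S2,S3} | {S1}.
Refine {S2,S3} on symbol p: members go to different blocks, giving {S2} and {S3}.
The partition is now stable with 3 blocks: {S2} | {S1} | {S3}.

3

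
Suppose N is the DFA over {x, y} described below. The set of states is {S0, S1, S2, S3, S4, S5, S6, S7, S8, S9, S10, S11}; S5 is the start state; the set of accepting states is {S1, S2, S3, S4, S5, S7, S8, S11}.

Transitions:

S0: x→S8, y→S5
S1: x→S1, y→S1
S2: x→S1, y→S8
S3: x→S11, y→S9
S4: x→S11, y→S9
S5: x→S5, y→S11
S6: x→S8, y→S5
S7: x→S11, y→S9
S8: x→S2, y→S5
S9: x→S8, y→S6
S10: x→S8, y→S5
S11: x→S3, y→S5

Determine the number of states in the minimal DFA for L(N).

States {S0,S4,S7,S10} cannot be reached from the start state, so discard them.
P0 = {S1,S2,S3,S5,S8,S11} | {S6,S9}.
Split {S1,S2,S3,S5,S8,S11} by δ(·,y) → {S1,S2,S5,S8,S11} and {S3}.
Split {S1,S2,S5,S8,S11} by δ(·,x) → {S1,S2,S5,S8} and {S11}.
Refine {S1,S2,S5,S8} on symbol y: members go to different blocks, giving {S1,S2,S8} and {S5}.
On input y, block {S1,S2,S8} splits into {S1,S2} and {S8}.
Refine {S1,S2} on symbol y: members go to different blocks, giving {S1} and {S2}.
On input y, block {S6,S9} splits into {S6} and {S9}.
Stable partition: {S1} | {S6} | {S3} | {S11} | {S5} | {S8} | {S2} | {S9} — 8 equivalence classes.

8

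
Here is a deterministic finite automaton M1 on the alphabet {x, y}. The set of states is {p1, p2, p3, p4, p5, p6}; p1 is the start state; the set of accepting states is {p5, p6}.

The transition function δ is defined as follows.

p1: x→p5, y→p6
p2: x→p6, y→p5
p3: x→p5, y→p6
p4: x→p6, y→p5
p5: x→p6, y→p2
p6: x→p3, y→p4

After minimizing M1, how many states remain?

Every state is reachable, so we keep all 6.
Initial partition by acceptance: {p5,p6} | {p1,p2,p3,p4}.
Refine {p5,p6} on symbol x: members go to different blocks, giving {p5} and {p6}.
Split {p1,p2,p3,p4} by δ(·,x) → {p1,p3} and {p2,p4}.
The partition is now stable with 4 blocks: {p5} | {p1,p3} | {p6} | {p2,p4}.

4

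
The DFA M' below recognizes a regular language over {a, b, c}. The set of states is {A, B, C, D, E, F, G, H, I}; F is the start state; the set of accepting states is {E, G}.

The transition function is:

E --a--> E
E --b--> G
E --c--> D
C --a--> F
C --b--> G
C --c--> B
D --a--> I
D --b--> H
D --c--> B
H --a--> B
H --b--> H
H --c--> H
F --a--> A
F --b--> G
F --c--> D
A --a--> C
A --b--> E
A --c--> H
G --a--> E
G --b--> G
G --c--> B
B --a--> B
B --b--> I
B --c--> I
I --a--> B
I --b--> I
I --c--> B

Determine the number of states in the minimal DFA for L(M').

3

Every state is reachable, so we keep all 9.
Initial partition by acceptance: {E,G} | {A,B,C,D,F,H,I}.
On input b, block {A,B,C,D,F,H,I} splits into {B,D,H,I} and {A,C,F}.
The partition is now stable with 3 blocks: {E,G} | {B,D,H,I} | {A,C,F}.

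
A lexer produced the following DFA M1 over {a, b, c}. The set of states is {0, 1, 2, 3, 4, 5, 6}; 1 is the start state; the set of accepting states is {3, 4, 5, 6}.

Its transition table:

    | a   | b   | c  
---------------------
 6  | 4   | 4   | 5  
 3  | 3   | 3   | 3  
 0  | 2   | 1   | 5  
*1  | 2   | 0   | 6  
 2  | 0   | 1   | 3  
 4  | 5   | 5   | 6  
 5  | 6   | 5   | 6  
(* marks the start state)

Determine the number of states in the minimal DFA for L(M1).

Every state is reachable, so we keep all 7.
P0 = {3,4,5,6} | {0,1,2}.
Stable partition: {3,4,5,6} | {0,1,2} — 2 equivalence classes.

2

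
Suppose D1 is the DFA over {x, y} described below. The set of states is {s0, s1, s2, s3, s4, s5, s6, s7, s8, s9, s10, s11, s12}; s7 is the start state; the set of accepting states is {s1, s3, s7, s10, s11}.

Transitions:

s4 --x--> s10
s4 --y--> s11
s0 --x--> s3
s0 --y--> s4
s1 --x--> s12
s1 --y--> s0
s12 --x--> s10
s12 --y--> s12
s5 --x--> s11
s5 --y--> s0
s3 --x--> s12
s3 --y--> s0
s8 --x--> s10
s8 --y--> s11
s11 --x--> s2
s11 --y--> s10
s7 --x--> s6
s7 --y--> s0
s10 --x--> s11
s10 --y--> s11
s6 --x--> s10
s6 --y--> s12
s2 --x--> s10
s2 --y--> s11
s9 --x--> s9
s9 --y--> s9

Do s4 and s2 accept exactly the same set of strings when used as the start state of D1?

First remove the unreachable states {s1,s5,s8,s9}; 9 states remain.
Initial partition by acceptance: {s3,s7,s10,s11} | {s0,s2,s4,s6,s12}.
Refine {s3,s7,s10,s11} on symbol x: members go to different blocks, giving {s3,s7,s11} and {s10}.
Split {s3,s7,s11} by δ(·,y) → {s3,s7} and {s11}.
On input x, block {s0,s2,s4,s6,s12} splits into {s2,s4,s6,s12} and {s0}.
On input y, block {s2,s4,s6,s12} splits into {s2,s4} and {s6,s12}.
No further refinement is possible. Final partition (6 blocks): {s3,s7} | {s2,s4} | {s10} | {s11} | {s0} | {s6,s12}.
s4 and s2 lie in the same block of the stable partition, so they are equivalent — no string distinguishes them.

Yes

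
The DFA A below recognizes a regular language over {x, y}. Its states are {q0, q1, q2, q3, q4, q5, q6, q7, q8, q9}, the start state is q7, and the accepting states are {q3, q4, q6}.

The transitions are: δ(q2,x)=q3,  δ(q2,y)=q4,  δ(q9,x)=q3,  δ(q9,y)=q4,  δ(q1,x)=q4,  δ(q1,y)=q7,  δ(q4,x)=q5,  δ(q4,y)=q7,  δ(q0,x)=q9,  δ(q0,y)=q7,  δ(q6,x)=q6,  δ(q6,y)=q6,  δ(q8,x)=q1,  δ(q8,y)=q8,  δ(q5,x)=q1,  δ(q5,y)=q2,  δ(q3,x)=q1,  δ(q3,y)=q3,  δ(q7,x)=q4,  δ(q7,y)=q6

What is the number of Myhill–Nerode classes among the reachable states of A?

States {q0,q8,q9} cannot be reached from the start state, so discard them.
P0 = {q3,q4,q6} | {q1,q2,q5,q7}.
On input x, block {q3,q4,q6} splits into {q3,q4} and {q6}.
Refine {q3,q4} on symbol y: members go to different blocks, giving {q3} and {q4}.
On input x, block {q1,q2,q5,q7} splits into {q1,q7} and {q2} and {q5}.
Split {q1,q7} by δ(·,y) → {q1} and {q7}.
No further refinement is possible. Final partition (7 blocks): {q3} | {q1} | {q6} | {q4} | {q2} | {q5} | {q7}.

7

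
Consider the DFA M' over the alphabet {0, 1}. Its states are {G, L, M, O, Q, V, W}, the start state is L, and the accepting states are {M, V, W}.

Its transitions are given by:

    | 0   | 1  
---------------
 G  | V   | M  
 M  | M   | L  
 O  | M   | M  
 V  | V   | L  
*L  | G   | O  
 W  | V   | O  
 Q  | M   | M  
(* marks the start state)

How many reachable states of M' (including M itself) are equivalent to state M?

2

States {Q,W} cannot be reached from the start state, so discard them.
Initial partition by acceptance: {M,V} | {G,L,O}.
Split {G,L,O} by δ(·,0) → {G,O} and {L}.
The partition is now stable with 3 blocks: {M,V} | {G,O} | {L}.
State M belongs to the block {M,V}, which has 2 states.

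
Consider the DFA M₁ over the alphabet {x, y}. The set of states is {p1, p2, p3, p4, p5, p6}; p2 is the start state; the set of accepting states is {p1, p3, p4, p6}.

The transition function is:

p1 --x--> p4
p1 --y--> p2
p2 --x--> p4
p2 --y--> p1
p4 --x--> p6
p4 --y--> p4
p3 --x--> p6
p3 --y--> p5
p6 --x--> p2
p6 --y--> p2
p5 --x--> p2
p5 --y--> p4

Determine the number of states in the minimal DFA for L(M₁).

4

First remove the unreachable states {p3,p5}; 4 states remain.
Start with accepting vs non-accepting: {p1,p4,p6} | {p2}.
Refine {p1,p4,p6} on symbol x: members go to different blocks, giving {p1,p4} and {p6}.
On input x, block {p1,p4} splits into {p1} and {p4}.
Stable partition: {p1} | {p2} | {p6} | {p4} — 4 equivalence classes.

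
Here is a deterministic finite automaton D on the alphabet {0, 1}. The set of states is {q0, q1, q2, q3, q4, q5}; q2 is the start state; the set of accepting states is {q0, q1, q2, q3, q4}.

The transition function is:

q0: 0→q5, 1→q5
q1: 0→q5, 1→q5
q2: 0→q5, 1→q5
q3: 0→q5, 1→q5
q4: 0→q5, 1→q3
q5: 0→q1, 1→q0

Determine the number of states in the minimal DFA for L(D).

2

Reachable states from the start: {q0,q1,q2,q5}. Unreachable: {q3,q4} — drop them.
Start with accepting vs non-accepting: {q0,q1,q2} | {q5}.
No further refinement is possible. Final partition (2 blocks): {q0,q1,q2} | {q5}.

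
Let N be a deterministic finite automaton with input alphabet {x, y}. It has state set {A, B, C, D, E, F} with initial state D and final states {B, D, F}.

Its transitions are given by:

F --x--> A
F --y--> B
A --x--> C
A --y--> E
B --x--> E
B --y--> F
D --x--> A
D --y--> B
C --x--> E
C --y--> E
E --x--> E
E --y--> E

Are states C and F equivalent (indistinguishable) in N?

Every state is reachable, so we keep all 6.
Initial partition by acceptance: {B,D,F} | {A,C,E}.
No further refinement is possible. Final partition (2 blocks): {B,D,F} | {A,C,E}.
C and F end up in different blocks, so they are distinguishable. For instance, the string 'ε' is accepted from only F.

No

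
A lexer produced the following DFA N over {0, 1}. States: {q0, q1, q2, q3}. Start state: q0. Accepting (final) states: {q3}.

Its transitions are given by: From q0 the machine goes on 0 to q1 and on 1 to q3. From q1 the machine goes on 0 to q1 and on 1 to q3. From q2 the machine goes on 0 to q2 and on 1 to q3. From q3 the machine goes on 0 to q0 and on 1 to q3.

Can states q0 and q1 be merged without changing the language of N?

Yes

States {q2} cannot be reached from the start state, so discard them.
P0 = {q3} | {q0,q1}.
The partition is now stable with 2 blocks: {q3} | {q0,q1}.
q0 and q1 lie in the same block of the stable partition, so they are equivalent — no string distinguishes them.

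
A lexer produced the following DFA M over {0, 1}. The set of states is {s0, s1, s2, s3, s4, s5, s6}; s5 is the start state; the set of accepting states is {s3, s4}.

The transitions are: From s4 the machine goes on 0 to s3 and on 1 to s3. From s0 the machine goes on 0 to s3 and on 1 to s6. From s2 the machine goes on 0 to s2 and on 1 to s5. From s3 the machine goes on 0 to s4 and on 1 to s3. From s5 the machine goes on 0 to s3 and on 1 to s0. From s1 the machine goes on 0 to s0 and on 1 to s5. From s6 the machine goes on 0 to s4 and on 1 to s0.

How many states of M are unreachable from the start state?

2

Starting at s5 and following transitions, the reachable set is {s0, s3, s4, s5, s6}. That leaves s1, s2 unreachable — 2 in total.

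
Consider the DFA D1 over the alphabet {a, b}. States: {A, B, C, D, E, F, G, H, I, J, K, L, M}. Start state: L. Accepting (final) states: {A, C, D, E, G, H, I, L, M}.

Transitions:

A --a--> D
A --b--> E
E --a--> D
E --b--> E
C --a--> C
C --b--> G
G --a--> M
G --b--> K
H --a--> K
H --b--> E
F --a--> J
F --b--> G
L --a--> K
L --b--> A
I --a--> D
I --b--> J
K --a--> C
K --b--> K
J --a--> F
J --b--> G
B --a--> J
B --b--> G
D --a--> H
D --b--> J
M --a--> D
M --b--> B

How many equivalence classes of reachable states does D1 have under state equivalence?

First remove the unreachable states {I}; 12 states remain.
Initial partition by acceptance: {A,C,D,E,G,H,L,M} | {B,F,J,K}.
Refine {A,C,D,E,G,H,L,M} on symbol a: members go to different blocks, giving {A,C,D,E,G,M} and {H,L}.
Refine {A,C,D,E,G,M} on symbol a: members go to different blocks, giving {A,C,E,G,M} and {D}.
Split {A,C,E,G,M} by δ(·,a) → {A,E,M} and {C,G}.
Refine {A,E,M} on symbol b: members go to different blocks, giving {A,E} and {M}.
Split {B,F,J,K} by δ(·,a) → {B,F,J} and {K}.
On input a, block {C,G} splits into {C} and {G}.
Stable partition: {A,E} | {B,F,J} | {H,L} | {D} | {C} | {M} | {K} | {G} — 8 equivalence classes.

8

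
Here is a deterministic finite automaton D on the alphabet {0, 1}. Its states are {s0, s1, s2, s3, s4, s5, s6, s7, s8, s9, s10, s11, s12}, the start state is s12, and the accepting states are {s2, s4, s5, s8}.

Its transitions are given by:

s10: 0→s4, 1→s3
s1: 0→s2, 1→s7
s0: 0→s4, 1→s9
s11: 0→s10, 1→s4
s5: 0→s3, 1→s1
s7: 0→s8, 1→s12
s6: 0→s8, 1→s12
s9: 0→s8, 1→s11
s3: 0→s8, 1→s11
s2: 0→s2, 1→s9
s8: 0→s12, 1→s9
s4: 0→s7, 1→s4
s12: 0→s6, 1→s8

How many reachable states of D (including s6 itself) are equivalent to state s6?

2

States {s0,s1,s2,s5} cannot be reached from the start state, so discard them.
Initial partition by acceptance: {s4,s8} | {s3,s6,s7,s9,s10,s11,s12}.
Split {s4,s8} by δ(·,1) → {s4} and {s8}.
On input 0, block {s3,s6,s7,s9,s10,s11,s12} splits into {s3,s6,s7,s9} and {s11,s12} and {s10}.
On input 0, block {s11,s12} splits into {s11} and {s12}.
On input 1, block {s3,s6,s7,s9} splits into {s3,s9} and {s6,s7}.
Stable partition: {s4} | {s3,s9} | {s8} | {s11} | {s10} | {s12} | {s6,s7} — 7 equivalence classes.
State s6 belongs to the block {s6,s7}, which has 2 states.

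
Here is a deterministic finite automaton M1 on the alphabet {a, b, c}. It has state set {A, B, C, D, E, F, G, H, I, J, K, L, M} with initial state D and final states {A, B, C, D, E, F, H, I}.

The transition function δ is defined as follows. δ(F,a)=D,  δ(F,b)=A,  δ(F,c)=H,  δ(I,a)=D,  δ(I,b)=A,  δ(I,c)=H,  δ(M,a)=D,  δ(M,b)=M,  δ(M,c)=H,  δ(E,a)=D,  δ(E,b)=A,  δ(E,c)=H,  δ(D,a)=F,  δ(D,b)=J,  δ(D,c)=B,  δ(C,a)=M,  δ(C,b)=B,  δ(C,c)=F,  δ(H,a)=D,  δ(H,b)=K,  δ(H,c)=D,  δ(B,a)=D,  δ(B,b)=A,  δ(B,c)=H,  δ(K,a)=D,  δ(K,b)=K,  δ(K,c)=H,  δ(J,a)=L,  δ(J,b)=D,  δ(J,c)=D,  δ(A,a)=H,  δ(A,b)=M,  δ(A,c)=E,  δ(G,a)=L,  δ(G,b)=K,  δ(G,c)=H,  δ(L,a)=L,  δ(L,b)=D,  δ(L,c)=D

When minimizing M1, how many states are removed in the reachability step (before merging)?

3

No path from D leads to C, G, I; the other 10 states are all reachable.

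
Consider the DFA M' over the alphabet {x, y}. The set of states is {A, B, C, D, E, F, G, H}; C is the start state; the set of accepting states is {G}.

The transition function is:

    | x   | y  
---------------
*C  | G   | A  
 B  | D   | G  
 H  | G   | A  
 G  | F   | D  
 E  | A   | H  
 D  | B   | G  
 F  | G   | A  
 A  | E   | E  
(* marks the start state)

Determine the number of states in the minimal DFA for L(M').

5

Every state is reachable, so we keep all 8.
Initial partition by acceptance: {G} | {A,B,C,D,E,F,H}.
Split {A,B,C,D,E,F,H} by δ(·,x) → {A,B,D,E} and {C,F,H}.
Refine {A,B,D,E} on symbol y: members go to different blocks, giving {B,D} and {A} and {E}.
Stable partition: {G} | {B,D} | {C,F,H} | {A} | {E} — 5 equivalence classes.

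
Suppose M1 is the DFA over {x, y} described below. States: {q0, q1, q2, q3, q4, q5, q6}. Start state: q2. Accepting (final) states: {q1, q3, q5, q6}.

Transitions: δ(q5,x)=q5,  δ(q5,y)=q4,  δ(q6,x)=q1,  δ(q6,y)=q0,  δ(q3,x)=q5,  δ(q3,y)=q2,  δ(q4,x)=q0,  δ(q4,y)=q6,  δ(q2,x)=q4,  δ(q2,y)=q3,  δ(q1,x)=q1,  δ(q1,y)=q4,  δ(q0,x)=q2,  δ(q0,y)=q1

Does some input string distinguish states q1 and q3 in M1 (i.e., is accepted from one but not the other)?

No

Every state is reachable, so we keep all 7.
Initial partition by acceptance: {q1,q3,q5,q6} | {q0,q2,q4}.
No further refinement is possible. Final partition (2 blocks): {q1,q3,q5,q6} | {q0,q2,q4}.
q1 and q3 lie in the same block of the stable partition, so they are equivalent — no string distinguishes them.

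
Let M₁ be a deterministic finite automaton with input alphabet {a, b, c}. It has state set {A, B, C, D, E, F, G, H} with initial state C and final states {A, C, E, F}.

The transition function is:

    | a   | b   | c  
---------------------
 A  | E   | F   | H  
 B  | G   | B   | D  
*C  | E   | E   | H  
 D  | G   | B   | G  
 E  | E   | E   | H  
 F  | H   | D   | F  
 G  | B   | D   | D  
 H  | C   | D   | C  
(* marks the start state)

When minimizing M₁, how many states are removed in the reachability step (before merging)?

2

BFS from C reaches {B, C, D, E, G, H}; the 2 state(s) A, F are never visited.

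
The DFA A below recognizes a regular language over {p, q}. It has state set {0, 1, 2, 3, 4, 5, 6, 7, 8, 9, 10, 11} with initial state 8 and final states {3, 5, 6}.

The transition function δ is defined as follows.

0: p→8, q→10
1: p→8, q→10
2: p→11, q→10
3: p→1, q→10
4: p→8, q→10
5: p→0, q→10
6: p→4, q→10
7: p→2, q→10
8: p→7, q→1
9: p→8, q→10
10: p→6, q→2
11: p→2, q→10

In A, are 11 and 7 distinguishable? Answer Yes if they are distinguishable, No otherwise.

No

First remove the unreachable states {0,3,5,9}; 8 states remain.
Initial partition by acceptance: {6} | {1,2,4,7,8,10,11}.
Split {1,2,4,7,8,10,11} by δ(·,p) → {1,2,4,7,8,11} and {10}.
Split {1,2,4,7,8,11} by δ(·,q) → {1,2,4,7,11} and {8}.
Refine {1,2,4,7,11} on symbol p: members go to different blocks, giving {2,7,11} and {1,4}.
No further refinement is possible. Final partition (5 blocks): {6} | {2,7,11} | {10} | {8} | {1,4}.
11 and 7 lie in the same block of the stable partition, so they are equivalent — no string distinguishes them.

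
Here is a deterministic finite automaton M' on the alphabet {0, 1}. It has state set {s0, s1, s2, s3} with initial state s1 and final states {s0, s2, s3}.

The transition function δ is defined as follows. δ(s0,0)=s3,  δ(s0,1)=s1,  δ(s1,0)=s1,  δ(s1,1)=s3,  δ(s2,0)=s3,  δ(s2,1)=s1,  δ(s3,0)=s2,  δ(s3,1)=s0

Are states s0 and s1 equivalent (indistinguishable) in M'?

Every state is reachable, so we keep all 4.
Initial partition by acceptance: {s0,s2,s3} | {s1}.
Refine {s0,s2,s3} on symbol 1: members go to different blocks, giving {s0,s2} and {s3}.
The partition is now stable with 3 blocks: {s0,s2} | {s1} | {s3}.
s0 and s1 end up in different blocks, so they are distinguishable. For instance, the string 'ε' is accepted from only s0.

No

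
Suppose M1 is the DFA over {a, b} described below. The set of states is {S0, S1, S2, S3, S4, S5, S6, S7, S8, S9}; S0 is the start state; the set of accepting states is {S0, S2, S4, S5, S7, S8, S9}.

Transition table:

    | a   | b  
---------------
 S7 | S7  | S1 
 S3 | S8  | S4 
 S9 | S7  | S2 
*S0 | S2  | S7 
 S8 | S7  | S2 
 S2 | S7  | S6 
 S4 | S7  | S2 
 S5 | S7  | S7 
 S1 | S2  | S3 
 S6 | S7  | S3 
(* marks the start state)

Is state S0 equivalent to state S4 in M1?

First remove the unreachable states {S5,S9}; 8 states remain.
Start with accepting vs non-accepting: {S0,S2,S4,S7,S8} | {S1,S3,S6}.
Split {S0,S2,S4,S7,S8} by δ(·,b) → {S0,S4,S8} and {S2,S7}.
On input a, block {S1,S3,S6} splits into {S1,S6} and {S3}.
The partition is now stable with 4 blocks: {S0,S4,S8} | {S1,S6} | {S2,S7} | {S3}.
S0 and S4 lie in the same block of the stable partition, so they are equivalent — no string distinguishes them.

Yes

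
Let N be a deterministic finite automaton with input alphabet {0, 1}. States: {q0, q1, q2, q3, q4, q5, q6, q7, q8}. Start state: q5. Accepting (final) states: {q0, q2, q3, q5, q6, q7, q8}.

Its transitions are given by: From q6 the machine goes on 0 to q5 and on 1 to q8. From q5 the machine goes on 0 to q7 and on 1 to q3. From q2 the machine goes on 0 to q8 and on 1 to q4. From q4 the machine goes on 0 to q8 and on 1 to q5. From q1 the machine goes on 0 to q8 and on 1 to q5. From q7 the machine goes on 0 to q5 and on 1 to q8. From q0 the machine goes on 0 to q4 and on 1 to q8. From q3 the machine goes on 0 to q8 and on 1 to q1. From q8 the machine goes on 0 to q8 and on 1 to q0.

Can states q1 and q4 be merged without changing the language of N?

Yes

States {q2,q6} cannot be reached from the start state, so discard them.
P0 = {q0,q3,q5,q7,q8} | {q1,q4}.
Split {q0,q3,q5,q7,q8} by δ(·,0) → {q3,q5,q7,q8} and {q0}.
Split {q3,q5,q7,q8} by δ(·,1) → {q5,q7} and {q3} and {q8}.
On input 1, block {q5,q7} splits into {q5} and {q7}.
Stable partition: {q5} | {q1,q4} | {q0} | {q3} | {q8} | {q7} — 6 equivalence classes.
q1 and q4 lie in the same block of the stable partition, so they are equivalent — no string distinguishes them.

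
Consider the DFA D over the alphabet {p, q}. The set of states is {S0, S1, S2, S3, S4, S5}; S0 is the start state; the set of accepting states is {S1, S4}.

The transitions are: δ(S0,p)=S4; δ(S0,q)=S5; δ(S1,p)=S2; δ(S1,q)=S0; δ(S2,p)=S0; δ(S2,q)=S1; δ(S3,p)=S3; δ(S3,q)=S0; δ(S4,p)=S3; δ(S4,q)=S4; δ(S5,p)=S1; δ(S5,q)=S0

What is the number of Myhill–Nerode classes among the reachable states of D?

6

All states are reachable from the start state.
P0 = {S1,S4} | {S0,S2,S3,S5}.
Split {S1,S4} by δ(·,q) → {S1} and {S4}.
On input p, block {S0,S2,S3,S5} splits into {S2,S3} and {S0} and {S5}.
Refine {S2,S3} on symbol p: members go to different blocks, giving {S2} and {S3}.
The partition is now stable with 6 blocks: {S1} | {S2} | {S4} | {S0} | {S5} | {S3}.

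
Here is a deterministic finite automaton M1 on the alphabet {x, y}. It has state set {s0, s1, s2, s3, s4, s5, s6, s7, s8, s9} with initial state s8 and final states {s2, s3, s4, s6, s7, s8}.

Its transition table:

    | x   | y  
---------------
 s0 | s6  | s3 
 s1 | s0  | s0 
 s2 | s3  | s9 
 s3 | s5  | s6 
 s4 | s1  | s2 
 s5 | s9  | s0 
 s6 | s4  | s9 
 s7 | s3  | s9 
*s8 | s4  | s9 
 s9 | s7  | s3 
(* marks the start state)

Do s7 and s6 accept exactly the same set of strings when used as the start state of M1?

P0 = {s2,s3,s4,s6,s7,s8} | {s0,s1,s5,s9}.
Refine {s2,s3,s4,s6,s7,s8} on symbol x: members go to different blocks, giving {s2,s6,s7,s8} and {s3,s4}.
Refine {s0,s1,s5,s9} on symbol x: members go to different blocks, giving {s0,s9} and {s1,s5}.
No further refinement is possible. Final partition (4 blocks): {s2,s6,s7,s8} | {s0,s9} | {s3,s4} | {s1,s5}.
s7 and s6 lie in the same block of the stable partition, so they are equivalent — no string distinguishes them.

Yes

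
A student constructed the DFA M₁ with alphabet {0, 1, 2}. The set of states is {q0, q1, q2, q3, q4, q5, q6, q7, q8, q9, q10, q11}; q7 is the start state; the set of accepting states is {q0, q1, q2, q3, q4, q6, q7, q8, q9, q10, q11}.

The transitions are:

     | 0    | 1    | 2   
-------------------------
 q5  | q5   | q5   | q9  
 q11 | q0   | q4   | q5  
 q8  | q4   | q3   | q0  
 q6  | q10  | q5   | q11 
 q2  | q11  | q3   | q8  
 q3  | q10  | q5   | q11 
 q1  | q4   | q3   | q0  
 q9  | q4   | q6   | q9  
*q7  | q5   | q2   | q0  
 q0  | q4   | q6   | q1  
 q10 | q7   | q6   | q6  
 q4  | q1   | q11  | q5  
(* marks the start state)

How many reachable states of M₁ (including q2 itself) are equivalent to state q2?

Every state is reachable, so we keep all 12.
Initial partition by acceptance: {q0,q1,q2,q3,q4,q6,q7,q8,q9,q10,q11} | {q5}.
Refine {q0,q1,q2,q3,q4,q6,q7,q8,q9,q10,q11} on symbol 0: members go to different blocks, giving {q0,q1,q2,q3,q4,q6,q8,q9,q10,q11} and {q7}.
Split {q0,q1,q2,q3,q4,q6,q8,q9,q10,q11} by δ(·,0) → {q0,q1,q2,q3,q4,q6,q8,q9,q11} and {q10}.
On input 0, block {q0,q1,q2,q3,q4,q6,q8,q9,q11} splits into {q0,q1,q2,q4,q8,q9,q11} and {q3,q6}.
Refine {q0,q1,q2,q4,q8,q9,q11} on symbol 1: members go to different blocks, giving {q0,q1,q2,q8,q9} and {q4,q11}.
Stable partition: {q0,q1,q2,q8,q9} | {q5} | {q7} | {q10} | {q3,q6} | {q4,q11} — 6 equivalence classes.
The equivalence class containing q2 is {q0,q1,q2,q8,q9}, of size 5.

5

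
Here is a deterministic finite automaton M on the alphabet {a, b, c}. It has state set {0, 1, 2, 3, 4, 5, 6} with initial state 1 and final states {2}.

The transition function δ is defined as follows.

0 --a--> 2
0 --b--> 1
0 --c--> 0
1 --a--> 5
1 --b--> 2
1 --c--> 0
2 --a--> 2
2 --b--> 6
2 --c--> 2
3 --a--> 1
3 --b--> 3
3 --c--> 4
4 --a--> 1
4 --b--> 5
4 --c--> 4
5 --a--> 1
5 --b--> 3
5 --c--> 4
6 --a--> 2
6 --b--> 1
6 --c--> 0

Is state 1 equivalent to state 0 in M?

Start with accepting vs non-accepting: {2} | {0,1,3,4,5,6}.
Refine {0,1,3,4,5,6} on symbol a: members go to different blocks, giving {1,3,4,5} and {0,6}.
On input b, block {1,3,4,5} splits into {3,4,5} and {1}.
No further refinement is possible. Final partition (4 blocks): {2} | {3,4,5} | {0,6} | {1}.
1 and 0 end up in different blocks, so they are distinguishable. For instance, the string 'a' is accepted from only 0.

No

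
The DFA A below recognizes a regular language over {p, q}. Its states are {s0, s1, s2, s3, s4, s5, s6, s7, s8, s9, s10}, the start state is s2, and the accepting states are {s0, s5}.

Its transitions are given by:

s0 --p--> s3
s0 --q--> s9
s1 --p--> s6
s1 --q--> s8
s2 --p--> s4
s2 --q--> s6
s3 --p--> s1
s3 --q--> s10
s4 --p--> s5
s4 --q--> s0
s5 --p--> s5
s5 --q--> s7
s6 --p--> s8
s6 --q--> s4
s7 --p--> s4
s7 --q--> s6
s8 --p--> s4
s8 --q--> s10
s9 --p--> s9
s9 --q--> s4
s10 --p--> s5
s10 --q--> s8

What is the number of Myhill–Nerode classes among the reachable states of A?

Every state is reachable, so we keep all 11.
Initial partition by acceptance: {s0,s5} | {s1,s2,s3,s4,s6,s7,s8,s9,s10}.
Split {s0,s5} by δ(·,p) → {s0} and {s5}.
Split {s1,s2,s3,s4,s6,s7,s8,s9,s10} by δ(·,p) → {s1,s2,s3,s6,s7,s8,s9} and {s4,s10}.
Split {s1,s2,s3,s6,s7,s8,s9} by δ(·,p) → {s1,s3,s6,s9} and {s2,s7,s8}.
Refine {s1,s3,s6,s9} on symbol p: members go to different blocks, giving {s1,s3,s9} and {s6}.
Split {s1,s3,s9} by δ(·,p) → {s3,s9} and {s1}.
On input p, block {s3,s9} splits into {s3} and {s9}.
Split {s4,s10} by δ(·,q) → {s4} and {s10}.
On input q, block {s2,s7,s8} splits into {s2,s7} and {s8}.
No further refinement is possible. Final partition (10 blocks): {s0} | {s3} | {s5} | {s4} | {s2,s7} | {s6} | {s1} | {s9} | {s10} | {s8}.

10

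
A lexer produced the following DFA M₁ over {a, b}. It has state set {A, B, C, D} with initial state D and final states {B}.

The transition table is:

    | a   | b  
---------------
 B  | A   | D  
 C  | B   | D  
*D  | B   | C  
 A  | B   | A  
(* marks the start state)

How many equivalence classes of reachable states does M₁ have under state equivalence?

All states are reachable from the start state.
P0 = {B} | {A,C,D}.
The partition is now stable with 2 blocks: {B} | {A,C,D}.

2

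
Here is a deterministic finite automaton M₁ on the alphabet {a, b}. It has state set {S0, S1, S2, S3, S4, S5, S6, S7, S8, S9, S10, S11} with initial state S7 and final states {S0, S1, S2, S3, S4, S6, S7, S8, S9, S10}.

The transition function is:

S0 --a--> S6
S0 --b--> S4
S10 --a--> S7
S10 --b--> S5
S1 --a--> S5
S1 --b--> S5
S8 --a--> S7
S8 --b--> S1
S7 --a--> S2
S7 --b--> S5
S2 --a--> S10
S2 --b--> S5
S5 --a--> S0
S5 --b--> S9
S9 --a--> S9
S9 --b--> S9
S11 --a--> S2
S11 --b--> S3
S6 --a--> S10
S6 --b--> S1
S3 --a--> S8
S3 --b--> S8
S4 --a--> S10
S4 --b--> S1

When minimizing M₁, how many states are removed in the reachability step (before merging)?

Starting at S7 and following transitions, the reachable set is {S0, S1, S2, S4, S5, S6, S7, S9, S10}. That leaves S3, S8, S11 unreachable — 3 in total.

3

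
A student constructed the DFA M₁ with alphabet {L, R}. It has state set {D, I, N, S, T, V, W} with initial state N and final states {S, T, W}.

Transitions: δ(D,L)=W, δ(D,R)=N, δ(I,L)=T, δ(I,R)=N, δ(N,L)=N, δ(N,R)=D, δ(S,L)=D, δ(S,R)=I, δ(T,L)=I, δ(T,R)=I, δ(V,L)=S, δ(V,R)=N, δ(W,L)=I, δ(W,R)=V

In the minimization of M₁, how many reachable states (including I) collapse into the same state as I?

3

Every state is reachable, so we keep all 7.
Start with accepting vs non-accepting: {S,T,W} | {D,I,N,V}.
Refine {D,I,N,V} on symbol L: members go to different blocks, giving {D,I,V} and {N}.
Stable partition: {S,T,W} | {D,I,V} | {N} — 3 equivalence classes.
State I belongs to the block {D,I,V}, which has 3 states.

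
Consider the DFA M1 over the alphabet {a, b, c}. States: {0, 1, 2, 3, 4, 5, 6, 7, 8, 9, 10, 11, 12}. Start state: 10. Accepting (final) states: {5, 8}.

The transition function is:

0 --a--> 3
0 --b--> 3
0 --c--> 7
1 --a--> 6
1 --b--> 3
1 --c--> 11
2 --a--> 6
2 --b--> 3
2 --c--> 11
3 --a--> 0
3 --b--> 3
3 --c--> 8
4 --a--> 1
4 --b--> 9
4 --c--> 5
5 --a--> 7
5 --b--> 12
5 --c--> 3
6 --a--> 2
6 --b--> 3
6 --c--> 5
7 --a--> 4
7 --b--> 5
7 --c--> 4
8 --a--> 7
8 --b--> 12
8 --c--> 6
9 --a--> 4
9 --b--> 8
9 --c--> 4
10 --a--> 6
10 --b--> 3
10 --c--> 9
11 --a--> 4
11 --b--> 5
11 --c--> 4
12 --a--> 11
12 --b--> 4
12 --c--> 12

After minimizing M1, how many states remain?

6

Every state is reachable, so we keep all 13.
Start with accepting vs non-accepting: {5,8} | {0,1,2,3,4,6,7,9,10,11,12}.
Refine {0,1,2,3,4,6,7,9,10,11,12} on symbol b: members go to different blocks, giving {0,1,2,3,4,6,10,12} and {7,9,11}.
Split {0,1,2,3,4,6,10,12} by δ(·,a) → {0,1,2,3,4,6,10} and {12}.
Refine {0,1,2,3,4,6,10} on symbol b: members go to different blocks, giving {0,1,2,3,6,10} and {4}.
On input c, block {0,1,2,3,6,10} splits into {0,1,2,10} and {3,6}.
The partition is now stable with 6 blocks: {5,8} | {0,1,2,10} | {7,9,11} | {12} | {4} | {3,6}.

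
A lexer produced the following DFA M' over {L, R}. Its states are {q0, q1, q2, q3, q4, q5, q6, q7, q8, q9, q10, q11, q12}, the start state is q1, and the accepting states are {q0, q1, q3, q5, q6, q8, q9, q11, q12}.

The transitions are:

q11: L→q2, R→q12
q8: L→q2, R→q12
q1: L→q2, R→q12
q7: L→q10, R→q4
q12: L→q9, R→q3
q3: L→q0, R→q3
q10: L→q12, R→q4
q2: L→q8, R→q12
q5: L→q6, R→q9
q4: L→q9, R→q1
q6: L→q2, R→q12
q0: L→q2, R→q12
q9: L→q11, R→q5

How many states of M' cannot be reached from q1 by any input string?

3

Starting at q1 and following transitions, the reachable set is {q0, q1, q2, q3, q5, q6, q8, q9, q11, q12}. That leaves q4, q7, q10 unreachable — 3 in total.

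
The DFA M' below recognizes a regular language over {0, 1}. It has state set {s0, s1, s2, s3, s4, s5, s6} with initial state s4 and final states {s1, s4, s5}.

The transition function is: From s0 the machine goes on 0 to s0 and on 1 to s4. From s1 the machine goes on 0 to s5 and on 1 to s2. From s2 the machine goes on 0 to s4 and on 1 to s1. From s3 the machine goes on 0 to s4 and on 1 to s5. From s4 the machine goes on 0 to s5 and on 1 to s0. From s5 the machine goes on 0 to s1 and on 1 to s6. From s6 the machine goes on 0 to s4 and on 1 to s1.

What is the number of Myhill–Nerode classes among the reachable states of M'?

4

Reachable states from the start: {s0,s1,s2,s4,s5,s6}. Unreachable: {s3} — drop them.
P0 = {s1,s4,s5} | {s0,s2,s6}.
On input 0, block {s0,s2,s6} splits into {s2,s6} and {s0}.
Refine {s1,s4,s5} on symbol 1: members go to different blocks, giving {s1,s5} and {s4}.
Stable partition: {s1,s5} | {s2,s6} | {s0} | {s4} — 4 equivalence classes.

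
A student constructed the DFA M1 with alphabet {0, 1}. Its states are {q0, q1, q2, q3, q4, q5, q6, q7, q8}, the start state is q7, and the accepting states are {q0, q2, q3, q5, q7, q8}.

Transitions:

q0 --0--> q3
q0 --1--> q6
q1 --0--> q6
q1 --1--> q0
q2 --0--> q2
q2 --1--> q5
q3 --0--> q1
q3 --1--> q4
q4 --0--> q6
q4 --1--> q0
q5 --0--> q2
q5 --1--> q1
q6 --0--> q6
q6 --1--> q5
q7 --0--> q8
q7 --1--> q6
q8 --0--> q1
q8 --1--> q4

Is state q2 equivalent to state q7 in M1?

Start with accepting vs non-accepting: {q0,q2,q3,q5,q7,q8} | {q1,q4,q6}.
Split {q0,q2,q3,q5,q7,q8} by δ(·,0) → {q0,q2,q5,q7} and {q3,q8}.
Split {q0,q2,q5,q7} by δ(·,0) → {q0,q7} and {q2,q5}.
On input 1, block {q1,q4,q6} splits into {q1,q4} and {q6}.
On input 1, block {q2,q5} splits into {q2} and {q5}.
Stable partition: {q0,q7} | {q1,q4} | {q3,q8} | {q2} | {q6} | {q5} — 6 equivalence classes.
q2 and q7 end up in different blocks, so they are distinguishable. For instance, the string '1' is accepted from only q2.

No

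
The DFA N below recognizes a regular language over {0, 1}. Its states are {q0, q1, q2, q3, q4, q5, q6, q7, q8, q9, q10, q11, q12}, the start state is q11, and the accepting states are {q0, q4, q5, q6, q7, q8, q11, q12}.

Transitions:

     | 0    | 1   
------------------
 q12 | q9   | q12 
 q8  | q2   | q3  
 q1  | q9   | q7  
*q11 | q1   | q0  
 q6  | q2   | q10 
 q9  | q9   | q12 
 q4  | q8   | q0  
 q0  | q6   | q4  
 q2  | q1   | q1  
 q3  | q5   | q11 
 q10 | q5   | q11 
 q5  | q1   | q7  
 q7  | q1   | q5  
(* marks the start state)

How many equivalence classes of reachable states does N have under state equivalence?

Initial partition by acceptance: {q0,q4,q5,q6,q7,q8,q11,q12} | {q1,q2,q3,q9,q10}.
Split {q0,q4,q5,q6,q7,q8,q11,q12} by δ(·,0) → {q5,q6,q7,q8,q11,q12} and {q0,q4}.
Split {q5,q6,q7,q8,q11,q12} by δ(·,1) → {q5,q7,q12} and {q6,q8} and {q11}.
Split {q1,q2,q3,q9,q10} by δ(·,0) → {q1,q2,q9} and {q3,q10}.
Split {q1,q2,q9} by δ(·,1) → {q1,q9} and {q2}.
Stable partition: {q5,q7,q12} | {q1,q9} | {q0,q4} | {q6,q8} | {q11} | {q3,q10} | {q2} — 7 equivalence classes.

7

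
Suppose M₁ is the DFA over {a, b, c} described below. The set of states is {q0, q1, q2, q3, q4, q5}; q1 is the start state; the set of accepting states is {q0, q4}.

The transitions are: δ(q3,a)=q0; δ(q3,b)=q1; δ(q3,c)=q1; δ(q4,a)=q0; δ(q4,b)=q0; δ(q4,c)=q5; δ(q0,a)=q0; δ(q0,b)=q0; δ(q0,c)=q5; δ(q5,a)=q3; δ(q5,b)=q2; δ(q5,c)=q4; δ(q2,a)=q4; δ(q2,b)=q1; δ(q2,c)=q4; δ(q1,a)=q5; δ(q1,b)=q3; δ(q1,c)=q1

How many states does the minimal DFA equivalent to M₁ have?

Every state is reachable, so we keep all 6.
Initial partition by acceptance: {q0,q4} | {q1,q2,q3,q5}.
Refine {q1,q2,q3,q5} on symbol a: members go to different blocks, giving {q1,q5} and {q2,q3}.
On input a, block {q1,q5} splits into {q1} and {q5}.
Refine {q2,q3} on symbol c: members go to different blocks, giving {q2} and {q3}.
No further refinement is possible. Final partition (5 blocks): {q0,q4} | {q1} | {q2} | {q5} | {q3}.

5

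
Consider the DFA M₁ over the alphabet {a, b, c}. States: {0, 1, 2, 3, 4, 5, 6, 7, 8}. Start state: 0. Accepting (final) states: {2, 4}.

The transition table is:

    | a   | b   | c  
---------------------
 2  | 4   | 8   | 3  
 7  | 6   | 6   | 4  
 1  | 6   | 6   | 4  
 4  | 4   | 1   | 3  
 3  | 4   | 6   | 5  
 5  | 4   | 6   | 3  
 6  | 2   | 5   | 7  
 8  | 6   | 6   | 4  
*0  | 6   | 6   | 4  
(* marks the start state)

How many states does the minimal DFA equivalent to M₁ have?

4

Initial partition by acceptance: {2,4} | {0,1,3,5,6,7,8}.
Refine {0,1,3,5,6,7,8} on symbol a: members go to different blocks, giving {0,1,7,8} and {3,5,6}.
Refine {3,5,6} on symbol c: members go to different blocks, giving {3,5} and {6}.
No further refinement is possible. Final partition (4 blocks): {2,4} | {0,1,7,8} | {3,5} | {6}.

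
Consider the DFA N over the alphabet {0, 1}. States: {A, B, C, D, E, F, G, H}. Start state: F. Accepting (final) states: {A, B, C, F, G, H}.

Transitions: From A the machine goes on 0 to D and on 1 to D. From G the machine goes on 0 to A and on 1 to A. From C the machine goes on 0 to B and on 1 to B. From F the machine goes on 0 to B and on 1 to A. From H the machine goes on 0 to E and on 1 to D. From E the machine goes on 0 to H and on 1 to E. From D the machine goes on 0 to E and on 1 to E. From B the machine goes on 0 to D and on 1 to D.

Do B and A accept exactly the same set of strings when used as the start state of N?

Yes

States {C,G} cannot be reached from the start state, so discard them.
Start with accepting vs non-accepting: {A,B,F,H} | {D,E}.
Split {A,B,F,H} by δ(·,0) → {A,B,H} and {F}.
On input 0, block {D,E} splits into {D} and {E}.
On input 0, block {A,B,H} splits into {A,B} and {H}.
The partition is now stable with 5 blocks: {A,B} | {D} | {F} | {E} | {H}.
B and A lie in the same block of the stable partition, so they are equivalent — no string distinguishes them.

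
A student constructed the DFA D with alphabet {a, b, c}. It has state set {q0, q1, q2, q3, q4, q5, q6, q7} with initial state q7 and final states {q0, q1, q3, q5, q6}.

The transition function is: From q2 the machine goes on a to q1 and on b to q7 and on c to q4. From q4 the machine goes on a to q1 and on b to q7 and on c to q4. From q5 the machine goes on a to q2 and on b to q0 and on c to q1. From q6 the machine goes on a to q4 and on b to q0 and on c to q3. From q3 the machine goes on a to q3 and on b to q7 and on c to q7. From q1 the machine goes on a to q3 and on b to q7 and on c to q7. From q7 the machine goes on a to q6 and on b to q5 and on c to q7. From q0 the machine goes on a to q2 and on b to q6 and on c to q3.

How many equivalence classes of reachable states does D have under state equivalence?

4

P0 = {q0,q1,q3,q5,q6} | {q2,q4,q7}.
Refine {q0,q1,q3,q5,q6} on symbol a: members go to different blocks, giving {q0,q5,q6} and {q1,q3}.
Refine {q2,q4,q7} on symbol a: members go to different blocks, giving {q2,q4} and {q7}.
Stable partition: {q0,q5,q6} | {q2,q4} | {q1,q3} | {q7} — 4 equivalence classes.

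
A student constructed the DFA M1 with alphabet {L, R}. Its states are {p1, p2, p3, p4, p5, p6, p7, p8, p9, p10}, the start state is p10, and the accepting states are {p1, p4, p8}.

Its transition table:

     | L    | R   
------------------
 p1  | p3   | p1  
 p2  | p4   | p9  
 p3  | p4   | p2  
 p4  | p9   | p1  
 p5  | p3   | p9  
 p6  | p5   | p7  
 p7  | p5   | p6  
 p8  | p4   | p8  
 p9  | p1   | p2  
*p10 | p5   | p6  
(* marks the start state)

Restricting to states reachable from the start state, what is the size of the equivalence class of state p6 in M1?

3

States {p8} cannot be reached from the start state, so discard them.
P0 = {p1,p4} | {p2,p3,p5,p6,p7,p9,p10}.
Split {p2,p3,p5,p6,p7,p9,p10} by δ(·,L) → {p5,p6,p7,p10} and {p2,p3,p9}.
On input L, block {p5,p6,p7,p10} splits into {p6,p7,p10} and {p5}.
Stable partition: {p1,p4} | {p6,p7,p10} | {p2,p3,p9} | {p5} — 4 equivalence classes.
State p6 belongs to the block {p6,p7,p10}, which has 3 states.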